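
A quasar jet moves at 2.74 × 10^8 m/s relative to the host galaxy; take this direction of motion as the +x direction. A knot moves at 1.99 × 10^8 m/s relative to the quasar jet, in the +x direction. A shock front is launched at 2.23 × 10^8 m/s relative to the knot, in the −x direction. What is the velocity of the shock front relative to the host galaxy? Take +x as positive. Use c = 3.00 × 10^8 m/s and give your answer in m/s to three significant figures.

Apply u = (u' + v)/(1 + u'v/c²) successively, working outward toward the host galaxy.
(Dividing each given speed by c = 3.00 × 10^8 m/s to work in units of c.)
Start: velocity of the quasar jet relative to the host galaxy = 0.9133c.
Compose with the knot (u' = 0.663 in the quasar jet frame): u_1 = (0.663 + 0.913) / (1 + 0.663·0.913) = 1.5767/1.6058 = 0.9818.
Compose with the shock front (u' = -0.743 in the knot frame): u_2 = (-0.743 + 0.982) / (1 + (-0.743)·0.982) = 0.2385/0.2702 = 0.8828.
So u = 0.8828 × 3.00 × 10^8 m/s.

+2.65 × 10^8 m/s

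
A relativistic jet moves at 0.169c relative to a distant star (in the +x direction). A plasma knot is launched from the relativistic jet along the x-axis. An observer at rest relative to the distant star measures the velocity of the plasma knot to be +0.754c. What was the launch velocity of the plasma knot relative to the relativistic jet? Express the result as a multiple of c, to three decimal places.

Invert the composition law: u' = (u − v)/(1 − uv/c²).
u' = (0.754 − 0.169) / (1 − (0.754)(0.169)) = 0.5850/0.8726 = 0.6704.

+0.670c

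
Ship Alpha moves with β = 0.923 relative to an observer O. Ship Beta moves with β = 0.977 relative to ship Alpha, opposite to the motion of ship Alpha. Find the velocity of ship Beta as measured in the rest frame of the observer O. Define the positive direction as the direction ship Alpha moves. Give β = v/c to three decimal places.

With v = 0.923 and u' = -0.977 (in units of c),
u = (u' + v)/(1 + u'v/c²):
u = (-0.977 + 0.923) / (1 + (-0.977)·0.923) = -0.0540/0.0982 = -0.5497

β = -0.550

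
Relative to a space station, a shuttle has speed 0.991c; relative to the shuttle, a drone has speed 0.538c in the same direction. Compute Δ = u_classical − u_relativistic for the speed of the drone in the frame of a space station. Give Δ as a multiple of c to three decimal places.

Δ = 0.532c

Galilean: u_cl = 0.538 + 0.991 = 1.5290.
Relativistic: u_rel = (0.538 + 0.991) / (1 + 0.538·0.991) = 1.5290/1.5332 = 0.9973.
Δ = 1.5290 − 0.9973 = 0.5317.
(The classical prediction exceeds c; the relativistic result does not.)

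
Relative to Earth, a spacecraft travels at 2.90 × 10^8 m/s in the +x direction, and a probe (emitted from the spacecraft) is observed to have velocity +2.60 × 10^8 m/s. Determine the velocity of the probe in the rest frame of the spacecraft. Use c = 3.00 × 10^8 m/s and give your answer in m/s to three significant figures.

-1.85 × 10^8 m/s

v = 0.967c, u = 0.867c.
Invert the composition law: u' = (u − v)/(1 − uv/c²).
u' = (0.867 − 0.967) / (1 − (0.867)(0.967)) = -0.1000/0.1622 = -0.6164.
u' = -0.6164 × 3.00 × 10^8 m/s.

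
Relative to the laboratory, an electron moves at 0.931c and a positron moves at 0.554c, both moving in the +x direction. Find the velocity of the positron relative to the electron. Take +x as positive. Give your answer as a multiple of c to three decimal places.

β_A = 0.931, β_B = 0.554.
Transform to A's frame with the inverse velocity-addition law: u' = (u − v)/(1 − uv/c²), taking u = β_B and v = β_A.
u' = (0.554 − 0.931) / (1 − (0.931)(0.554)) = -0.3770/0.4842 = -0.7786.

-0.779c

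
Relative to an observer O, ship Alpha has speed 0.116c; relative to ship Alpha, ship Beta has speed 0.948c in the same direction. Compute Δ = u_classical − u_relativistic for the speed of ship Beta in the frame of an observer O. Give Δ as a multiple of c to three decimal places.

Galilean: u_cl = 0.948 + 0.116 = 1.0640.
Relativistic: u_rel = (0.948 + 0.116) / (1 + 0.948·0.116) = 1.0640/1.1100 = 0.9586.
Δ = 1.0640 − 0.9586 = 0.1054.
(The classical prediction exceeds c; the relativistic result does not.)

Δ = 0.105c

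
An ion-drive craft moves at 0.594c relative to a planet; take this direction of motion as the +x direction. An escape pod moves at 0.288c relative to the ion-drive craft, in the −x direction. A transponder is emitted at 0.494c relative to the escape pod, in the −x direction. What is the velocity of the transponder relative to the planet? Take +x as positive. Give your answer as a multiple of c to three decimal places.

-0.153c

Apply u = (u' + v)/(1 + u'v/c²) successively, working outward toward the planet.
Start: velocity of the ion-drive craft relative to the planet = 0.5940c.
Compose with the escape pod (u' = -0.288 in the ion-drive craft frame): u_1 = (-0.288 + 0.594) / (1 + (-0.288)·0.594) = 0.3060/0.8289 = 0.3692.
Compose with the transponder (u' = -0.494 in the escape pod frame): u_2 = (-0.494 + 0.369) / (1 + (-0.494)·0.369) = -0.1248/0.8176 = -0.1527.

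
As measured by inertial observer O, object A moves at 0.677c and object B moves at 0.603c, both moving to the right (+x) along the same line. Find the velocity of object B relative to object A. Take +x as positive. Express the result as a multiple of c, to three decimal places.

-0.125c

β_A = 0.677, β_B = 0.603.
Transform to A's frame with the inverse velocity-addition law: u' = (u − v)/(1 − uv/c²), taking u = β_B and v = β_A.
u' = (0.603 − 0.677) / (1 − (0.677)(0.603)) = -0.0740/0.5918 = -0.1250.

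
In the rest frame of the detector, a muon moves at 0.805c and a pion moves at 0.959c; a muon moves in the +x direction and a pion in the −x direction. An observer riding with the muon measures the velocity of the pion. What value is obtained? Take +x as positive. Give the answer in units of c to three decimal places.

-0.995c

β_A = 0.805, β_B = -0.959.
Transform to A's frame with the inverse velocity-addition law: u' = (u − v)/(1 − uv/c²), taking u = β_B and v = β_A.
u' = (-0.959 − 0.805) / (1 − (0.805)(-0.959)) = -1.7640/1.7720 = -0.9955.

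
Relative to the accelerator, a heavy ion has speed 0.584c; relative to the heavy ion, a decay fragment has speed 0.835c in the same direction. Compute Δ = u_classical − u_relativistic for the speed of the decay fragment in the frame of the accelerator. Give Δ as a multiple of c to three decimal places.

Galilean: u_cl = 0.835 + 0.584 = 1.4190.
Relativistic: u_rel = (0.835 + 0.584) / (1 + 0.835·0.584) = 1.4190/1.4876 = 0.9539.
Δ = 1.4190 − 0.9539 = 0.4651.
(The classical prediction exceeds c; the relativistic result does not.)

Δ = 0.465c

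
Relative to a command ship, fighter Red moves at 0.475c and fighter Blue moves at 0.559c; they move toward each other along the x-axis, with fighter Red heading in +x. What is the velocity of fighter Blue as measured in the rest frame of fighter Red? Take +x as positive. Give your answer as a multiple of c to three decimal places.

-0.817c

β_A = 0.475, β_B = -0.559.
Transform to A's frame with the inverse velocity-addition law: u' = (u − v)/(1 − uv/c²), taking u = β_B and v = β_A.
u' = (-0.559 − 0.475) / (1 − (0.475)(-0.559)) = -1.0340/1.2655 = -0.8171.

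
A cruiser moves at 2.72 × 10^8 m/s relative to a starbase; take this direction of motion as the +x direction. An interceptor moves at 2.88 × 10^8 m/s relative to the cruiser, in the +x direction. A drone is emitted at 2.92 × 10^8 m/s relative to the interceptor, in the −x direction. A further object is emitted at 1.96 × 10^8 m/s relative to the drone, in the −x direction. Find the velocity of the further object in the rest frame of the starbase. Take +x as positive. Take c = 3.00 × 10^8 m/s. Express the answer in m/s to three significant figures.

+1.44 × 10^8 m/s

Apply u = (u' + v)/(1 + u'v/c²) successively, working outward toward the starbase.
(Dividing each given speed by c = 3.00 × 10^8 m/s to work in units of c.)
Start: velocity of the cruiser relative to the starbase = 0.9067c.
Compose with the interceptor (u' = 0.960 in the cruiser frame): u_1 = (0.960 + 0.907) / (1 + 0.960·0.907) = 1.8667/1.8704 = 0.9980.
Compose with the drone (u' = -0.973 in the interceptor frame): u_2 = (-0.973 + 0.998) / (1 + (-0.973)·0.998) = 0.0247/0.0286 = 0.8623.
Compose with the further object (u' = -0.653 in the drone frame): u_3 = (-0.653 + 0.862) / (1 + (-0.653)·0.862) = 0.2090/0.4366 = 0.4787.
So u = 0.4787 × 3.00 × 10^8 m/s.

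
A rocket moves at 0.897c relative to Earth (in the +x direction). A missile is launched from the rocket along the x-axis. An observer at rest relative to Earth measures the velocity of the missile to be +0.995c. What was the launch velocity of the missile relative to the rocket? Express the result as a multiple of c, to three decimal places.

Invert the composition law: u' = (u − v)/(1 − uv/c²).
u' = (0.995 − 0.897) / (1 − (0.995)(0.897)) = 0.0980/0.1075 = 0.9118.

+0.912c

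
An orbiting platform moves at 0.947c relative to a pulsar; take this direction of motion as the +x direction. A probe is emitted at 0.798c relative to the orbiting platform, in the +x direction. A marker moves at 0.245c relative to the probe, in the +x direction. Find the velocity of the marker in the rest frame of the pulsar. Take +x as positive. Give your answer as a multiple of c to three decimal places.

0.996c

Apply u = (u' + v)/(1 + u'v/c²) successively, working outward toward the pulsar.
Start: velocity of the orbiting platform relative to the pulsar = 0.9470c.
Compose with the probe (u' = 0.798 in the orbiting platform frame): u_1 = (0.798 + 0.947) / (1 + 0.798·0.947) = 1.7450/1.7557 = 0.9939.
Compose with the marker (u' = 0.245 in the probe frame): u_2 = (0.245 + 0.994) / (1 + 0.245·0.994) = 1.2389/1.2435 = 0.9963.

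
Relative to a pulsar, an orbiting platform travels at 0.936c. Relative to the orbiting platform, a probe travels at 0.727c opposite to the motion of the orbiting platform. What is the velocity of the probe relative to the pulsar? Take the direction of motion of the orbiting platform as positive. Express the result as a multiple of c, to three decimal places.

With v = 0.936 and u' = -0.727 (in units of c),
u = (u' + v)/(1 + u'v/c²):
u = (-0.727 + 0.936) / (1 + (-0.727)·0.936) = 0.2090/0.3195 = 0.6541

+0.654c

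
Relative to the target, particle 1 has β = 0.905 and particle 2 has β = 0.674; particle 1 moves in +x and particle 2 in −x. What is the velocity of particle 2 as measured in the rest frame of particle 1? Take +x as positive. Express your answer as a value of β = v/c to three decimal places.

β_A = 0.905, β_B = -0.674.
Transform to A's frame with the inverse velocity-addition law: u' = (u − v)/(1 − uv/c²), taking u = β_B and v = β_A.
u' = (-0.674 − 0.905) / (1 − (0.905)(-0.674)) = -1.5790/1.6100 = -0.9808.

β = -0.981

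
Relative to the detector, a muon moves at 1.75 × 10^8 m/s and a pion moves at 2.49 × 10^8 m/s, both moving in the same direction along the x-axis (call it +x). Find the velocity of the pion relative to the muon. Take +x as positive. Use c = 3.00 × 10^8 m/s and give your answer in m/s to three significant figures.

+1.43 × 10^8 m/s

β_A = 0.583, β_B = 0.830 (dividing each by c = 3.00 × 10^8 m/s).
Transform to A's frame with the inverse velocity-addition law: u' = (u − v)/(1 − uv/c²), taking u = β_B and v = β_A.
u' = (0.830 − 0.583) / (1 − (0.583)(0.830)) = 0.2467/0.5158 = 0.4782.
u' = 0.4782 × 3.00 × 10^8 m/s.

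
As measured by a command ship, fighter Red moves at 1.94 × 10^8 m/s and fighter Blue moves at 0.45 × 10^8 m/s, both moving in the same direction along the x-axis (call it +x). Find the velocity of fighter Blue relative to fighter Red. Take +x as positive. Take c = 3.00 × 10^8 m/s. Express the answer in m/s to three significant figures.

-1.65 × 10^8 m/s

β_A = 0.647, β_B = 0.150 (dividing each by c = 3.00 × 10^8 m/s).
Transform to A's frame with the inverse velocity-addition law: u' = (u − v)/(1 − uv/c²), taking u = β_B and v = β_A.
u' = (0.150 − 0.647) / (1 − (0.647)(0.150)) = -0.4967/0.9030 = -0.5500.
u' = -0.5500 × 3.00 × 10^8 m/s.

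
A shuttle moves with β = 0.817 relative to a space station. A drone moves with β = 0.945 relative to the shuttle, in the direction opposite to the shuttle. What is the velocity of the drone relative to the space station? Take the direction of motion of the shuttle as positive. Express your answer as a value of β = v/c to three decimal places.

β = -0.562

With v = 0.817 and u' = -0.945 (in units of c),
u = (u' + v)/(1 + u'v/c²):
u = (-0.945 + 0.817) / (1 + (-0.945)·0.817) = -0.1280/0.2279 = -0.5616
(Galilean addition would give -0.128c.)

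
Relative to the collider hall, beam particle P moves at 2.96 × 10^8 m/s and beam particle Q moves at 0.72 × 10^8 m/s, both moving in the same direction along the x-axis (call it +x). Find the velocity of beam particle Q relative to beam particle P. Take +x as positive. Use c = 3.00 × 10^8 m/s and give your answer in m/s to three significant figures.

β_A = 0.987, β_B = 0.240 (dividing each by c = 3.00 × 10^8 m/s).
Transform to A's frame with the inverse velocity-addition law: u' = (u − v)/(1 − uv/c²), taking u = β_B and v = β_A.
u' = (0.240 − 0.987) / (1 − (0.987)(0.240)) = -0.7467/0.7632 = -0.9783.
u' = -0.9783 × 3.00 × 10^8 m/s.

-2.94 × 10^8 m/s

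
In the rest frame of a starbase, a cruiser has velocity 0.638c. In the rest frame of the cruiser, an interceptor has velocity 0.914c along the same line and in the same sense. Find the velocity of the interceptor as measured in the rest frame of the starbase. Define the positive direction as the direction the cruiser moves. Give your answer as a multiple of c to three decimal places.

With v = 0.638 and u' = 0.914 (in units of c),
u = (u' + v)/(1 + u'v/c²):
u = (0.914 + 0.638) / (1 + 0.914·0.638) = 1.5520/1.5831 = 0.9803
(Galilean addition would give +1.552c, exceeding c.)

0.980c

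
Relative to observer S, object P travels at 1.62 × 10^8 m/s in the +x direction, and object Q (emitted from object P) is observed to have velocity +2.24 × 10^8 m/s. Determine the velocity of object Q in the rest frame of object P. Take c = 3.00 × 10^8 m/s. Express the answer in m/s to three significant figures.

v = 0.540c, u = 0.747c.
Invert the composition law: u' = (u − v)/(1 − uv/c²).
u' = (0.747 − 0.540) / (1 − (0.747)(0.540)) = 0.2067/0.5968 = 0.3463.
u' = 0.3463 × 3.00 × 10^8 m/s.

+1.04 × 10^8 m/s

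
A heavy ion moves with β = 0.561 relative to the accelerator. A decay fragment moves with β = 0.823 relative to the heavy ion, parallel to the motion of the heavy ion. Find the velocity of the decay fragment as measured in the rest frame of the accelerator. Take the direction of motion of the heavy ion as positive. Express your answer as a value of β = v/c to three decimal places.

With v = 0.561 and u' = 0.823 (in units of c),
u = (u' + v)/(1 + u'v/c²):
u = (0.823 + 0.561) / (1 + 0.823·0.561) = 1.3840/1.4617 = 0.9468
(Galilean addition would give +1.384c, exceeding c.)

β = 0.947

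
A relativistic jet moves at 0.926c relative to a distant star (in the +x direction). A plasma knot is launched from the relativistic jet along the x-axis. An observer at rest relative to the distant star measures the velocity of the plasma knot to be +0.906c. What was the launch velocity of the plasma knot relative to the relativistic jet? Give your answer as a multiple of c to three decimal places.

-0.124c

Invert the composition law: u' = (u − v)/(1 − uv/c²).
u' = (0.906 − 0.926) / (1 − (0.906)(0.926)) = -0.0200/0.1610 = -0.1242.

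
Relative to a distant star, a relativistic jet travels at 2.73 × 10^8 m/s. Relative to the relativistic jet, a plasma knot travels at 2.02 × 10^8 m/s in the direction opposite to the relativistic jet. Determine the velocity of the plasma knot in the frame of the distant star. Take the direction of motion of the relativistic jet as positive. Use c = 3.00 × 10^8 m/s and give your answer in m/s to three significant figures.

In units of c (dividing by 3.00 × 10^8 m/s): v = 0.910, u' = -0.673.
u = (u' + v)/(1 + u'v/c²):
u = (-0.673 + 0.910) / (1 + (-0.673)·0.910) = 0.2367/0.3873 = 0.6111
(Galilean addition would give +0.237c.)
Converting back: u = 0.6111 × 3.00 × 10^8 m/s.

+1.83 × 10^8 m/s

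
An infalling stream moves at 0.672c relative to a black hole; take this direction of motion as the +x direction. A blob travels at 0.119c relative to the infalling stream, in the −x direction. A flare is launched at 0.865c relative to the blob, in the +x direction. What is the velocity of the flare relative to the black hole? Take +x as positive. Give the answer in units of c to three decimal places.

Apply u = (u' + v)/(1 + u'v/c²) successively, working outward toward the black hole.
Start: velocity of the infalling stream relative to the black hole = 0.6720c.
Compose with the blob (u' = -0.119 in the infalling stream frame): u_1 = (-0.119 + 0.672) / (1 + (-0.119)·0.672) = 0.5530/0.9200 = 0.6011.
Compose with the flare (u' = 0.865 in the blob frame): u_2 = (0.865 + 0.601) / (1 + 0.865·0.601) = 1.4661/1.5199 = 0.9646.

+0.965c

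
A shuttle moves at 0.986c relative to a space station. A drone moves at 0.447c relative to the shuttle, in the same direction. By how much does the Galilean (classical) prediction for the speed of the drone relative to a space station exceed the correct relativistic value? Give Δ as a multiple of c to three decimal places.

Δ = 0.438c

Galilean: u_cl = 0.447 + 0.986 = 1.4330.
Relativistic: u_rel = (0.447 + 0.986) / (1 + 0.447·0.986) = 1.4330/1.4407 = 0.9946.
Δ = 1.4330 − 0.9946 = 0.4384.
(The classical prediction exceeds c; the relativistic result does not.)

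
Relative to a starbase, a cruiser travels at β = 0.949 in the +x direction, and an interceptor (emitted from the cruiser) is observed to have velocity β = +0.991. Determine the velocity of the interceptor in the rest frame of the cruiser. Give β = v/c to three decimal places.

β = +0.705

Invert the composition law: u' = (u − v)/(1 − uv/c²).
u' = (0.991 − 0.949) / (1 − (0.991)(0.949)) = 0.0420/0.0595 = 0.7054.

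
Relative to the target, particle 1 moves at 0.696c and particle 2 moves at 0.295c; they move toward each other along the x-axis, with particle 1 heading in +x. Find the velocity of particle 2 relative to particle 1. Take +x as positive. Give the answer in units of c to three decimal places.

β_A = 0.696, β_B = -0.295.
Transform to A's frame with the inverse velocity-addition law: u' = (u − v)/(1 − uv/c²), taking u = β_B and v = β_A.
u' = (-0.295 − 0.696) / (1 − (0.696)(-0.295)) = -0.9910/1.2053 = -0.8222.

-0.822c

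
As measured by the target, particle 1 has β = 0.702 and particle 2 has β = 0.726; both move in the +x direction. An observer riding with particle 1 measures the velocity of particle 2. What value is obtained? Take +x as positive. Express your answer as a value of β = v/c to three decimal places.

β = +0.049

β_A = 0.702, β_B = 0.726.
Transform to A's frame with the inverse velocity-addition law: u' = (u − v)/(1 − uv/c²), taking u = β_B and v = β_A.
u' = (0.726 − 0.702) / (1 − (0.702)(0.726)) = 0.0240/0.4903 = 0.0489.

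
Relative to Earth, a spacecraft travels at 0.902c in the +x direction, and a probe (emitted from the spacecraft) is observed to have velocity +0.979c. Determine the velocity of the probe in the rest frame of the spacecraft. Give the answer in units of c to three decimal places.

Invert the composition law: u' = (u − v)/(1 − uv/c²).
u' = (0.979 − 0.902) / (1 − (0.979)(0.902)) = 0.0770/0.1169 = 0.6584.

+0.658c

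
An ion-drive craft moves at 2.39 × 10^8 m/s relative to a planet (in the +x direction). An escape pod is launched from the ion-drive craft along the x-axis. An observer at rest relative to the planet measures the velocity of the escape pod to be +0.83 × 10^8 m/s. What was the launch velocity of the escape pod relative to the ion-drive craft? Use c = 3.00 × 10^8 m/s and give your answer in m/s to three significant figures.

-2.00 × 10^8 m/s

v = 0.797c, u = 0.277c.
Invert the composition law: u' = (u − v)/(1 − uv/c²).
u' = (0.277 − 0.797) / (1 − (0.277)(0.797)) = -0.5200/0.7796 = -0.6670.
u' = -0.6670 × 3.00 × 10^8 m/s.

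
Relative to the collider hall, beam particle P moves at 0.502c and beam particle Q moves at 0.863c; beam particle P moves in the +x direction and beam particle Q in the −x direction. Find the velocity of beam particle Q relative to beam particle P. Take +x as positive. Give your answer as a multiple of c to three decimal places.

-0.952c

β_A = 0.502, β_B = -0.863.
Transform to A's frame with the inverse velocity-addition law: u' = (u − v)/(1 − uv/c²), taking u = β_B and v = β_A.
u' = (-0.863 − 0.502) / (1 − (0.502)(-0.863)) = -1.3650/1.4332 = -0.9524.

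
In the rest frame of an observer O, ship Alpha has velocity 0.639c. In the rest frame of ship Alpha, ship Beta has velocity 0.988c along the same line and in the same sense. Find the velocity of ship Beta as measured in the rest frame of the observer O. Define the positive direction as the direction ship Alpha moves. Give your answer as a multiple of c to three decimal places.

0.997c

With v = 0.639 and u' = 0.988 (in units of c),
u = (u' + v)/(1 + u'v/c²):
u = (0.988 + 0.639) / (1 + 0.988·0.639) = 1.6270/1.6313 = 0.9973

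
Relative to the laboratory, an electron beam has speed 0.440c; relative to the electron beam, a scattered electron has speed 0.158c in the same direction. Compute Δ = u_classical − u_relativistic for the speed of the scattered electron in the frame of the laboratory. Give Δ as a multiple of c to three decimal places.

Δ = 0.039c

Galilean: u_cl = 0.158 + 0.440 = 0.5980.
Relativistic: u_rel = (0.158 + 0.440) / (1 + 0.158·0.440) = 0.5980/1.0695 = 0.5591.
Δ = 0.5980 − 0.5591 = 0.0389.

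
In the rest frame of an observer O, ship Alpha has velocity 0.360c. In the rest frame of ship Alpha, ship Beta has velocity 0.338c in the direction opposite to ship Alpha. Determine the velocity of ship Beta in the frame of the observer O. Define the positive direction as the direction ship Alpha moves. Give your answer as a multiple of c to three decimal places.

+0.025c

With v = 0.360 and u' = -0.338 (in units of c),
u = (u' + v)/(1 + u'v/c²):
u = (-0.338 + 0.360) / (1 + (-0.338)·0.360) = 0.0220/0.8783 = 0.0250
(Galilean addition would give +0.022c.)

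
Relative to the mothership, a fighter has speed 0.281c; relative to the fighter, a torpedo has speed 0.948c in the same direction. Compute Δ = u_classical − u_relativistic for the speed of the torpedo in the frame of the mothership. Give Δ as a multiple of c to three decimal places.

Δ = 0.259c

Galilean: u_cl = 0.948 + 0.281 = 1.2290.
Relativistic: u_rel = (0.948 + 0.281) / (1 + 0.948·0.281) = 1.2290/1.2664 = 0.9705.
Δ = 1.2290 − 0.9705 = 0.2585.
(The classical prediction exceeds c; the relativistic result does not.)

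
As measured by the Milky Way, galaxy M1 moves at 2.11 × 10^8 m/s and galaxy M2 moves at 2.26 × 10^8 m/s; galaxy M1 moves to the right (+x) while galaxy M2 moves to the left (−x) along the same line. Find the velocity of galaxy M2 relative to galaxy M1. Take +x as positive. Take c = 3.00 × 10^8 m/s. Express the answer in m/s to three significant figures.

-2.86 × 10^8 m/s

β_A = 0.703, β_B = -0.753 (dividing each by c = 3.00 × 10^8 m/s).
Transform to A's frame with the inverse velocity-addition law: u' = (u − v)/(1 − uv/c²), taking u = β_B and v = β_A.
u' = (-0.753 − 0.703) / (1 − (0.703)(-0.753)) = -1.4567/1.5298 = -0.9522.
u' = -0.9522 × 3.00 × 10^8 m/s.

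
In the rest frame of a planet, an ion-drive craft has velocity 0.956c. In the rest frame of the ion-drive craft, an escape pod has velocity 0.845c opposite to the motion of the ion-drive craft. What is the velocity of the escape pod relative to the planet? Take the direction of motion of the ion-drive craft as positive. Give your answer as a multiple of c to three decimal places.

+0.578c

With v = 0.956 and u' = -0.845 (in units of c),
u = (u' + v)/(1 + u'v/c²):
u = (-0.845 + 0.956) / (1 + (-0.845)·0.956) = 0.1110/0.1922 = 0.5776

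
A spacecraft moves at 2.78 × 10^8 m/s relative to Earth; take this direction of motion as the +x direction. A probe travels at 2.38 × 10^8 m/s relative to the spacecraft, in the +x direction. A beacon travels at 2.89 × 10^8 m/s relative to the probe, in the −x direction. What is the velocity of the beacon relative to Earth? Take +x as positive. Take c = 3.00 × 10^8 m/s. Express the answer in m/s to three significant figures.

Apply u = (u' + v)/(1 + u'v/c²) successively, working outward toward Earth.
(Dividing each given speed by c = 3.00 × 10^8 m/s to work in units of c.)
Start: velocity of the spacecraft relative to Earth = 0.9267c.
Compose with the probe (u' = 0.793 in the spacecraft frame): u_1 = (0.793 + 0.927) / (1 + 0.793·0.927) = 1.7200/1.7352 = 0.9913.
Compose with the beacon (u' = -0.963 in the probe frame): u_2 = (-0.963 + 0.991) / (1 + (-0.963)·0.991) = 0.0279/0.0451 = 0.6196.
So u = 0.6196 × 3.00 × 10^8 m/s.

+1.86 × 10^8 m/s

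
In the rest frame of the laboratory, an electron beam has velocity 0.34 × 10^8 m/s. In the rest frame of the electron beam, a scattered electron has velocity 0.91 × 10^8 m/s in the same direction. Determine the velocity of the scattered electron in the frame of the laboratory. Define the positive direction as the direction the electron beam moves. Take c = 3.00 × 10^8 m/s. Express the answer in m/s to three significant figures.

In units of c (dividing by 3.00 × 10^8 m/s): v = 0.113, u' = 0.303.
u = (u' + v)/(1 + u'v/c²):
u = (0.303 + 0.113) / (1 + 0.303·0.113) = 0.4167/1.0344 = 0.4028
(Galilean addition would give +0.417c.)
Converting back: u = 0.4028 × 3.00 × 10^8 m/s.

1.21 × 10^8 m/s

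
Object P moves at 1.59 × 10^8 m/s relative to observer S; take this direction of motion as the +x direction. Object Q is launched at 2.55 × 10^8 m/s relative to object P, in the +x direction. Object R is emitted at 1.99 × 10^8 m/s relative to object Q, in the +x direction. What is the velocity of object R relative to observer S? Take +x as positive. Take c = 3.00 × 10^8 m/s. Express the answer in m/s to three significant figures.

2.97 × 10^8 m/s

Apply u = (u' + v)/(1 + u'v/c²) successively, working outward toward observer S.
(Dividing each given speed by c = 3.00 × 10^8 m/s to work in units of c.)
Start: velocity of object P relative to observer S = 0.5300c.
Compose with object Q (u' = 0.850 in object P frame): u_1 = (0.850 + 0.530) / (1 + 0.850·0.530) = 1.3800/1.4505 = 0.9514.
Compose with object R (u' = 0.663 in object Q frame): u_2 = (0.663 + 0.951) / (1 + 0.663·0.951) = 1.6147/1.6311 = 0.9900.
So u = 0.9900 × 3.00 × 10^8 m/s.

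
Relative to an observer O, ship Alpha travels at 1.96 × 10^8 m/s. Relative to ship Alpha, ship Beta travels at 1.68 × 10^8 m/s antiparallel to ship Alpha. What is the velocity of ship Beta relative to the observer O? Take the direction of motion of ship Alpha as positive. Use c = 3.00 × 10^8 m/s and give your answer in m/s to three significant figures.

+4.42 × 10^7 m/s

In units of c (dividing by 3.00 × 10^8 m/s): v = 0.653, u' = -0.560.
u = (u' + v)/(1 + u'v/c²):
u = (-0.560 + 0.653) / (1 + (-0.560)·0.653) = 0.0933/0.6341 = 0.1472
Converting back: u = 0.1472 × 3.00 × 10^8 m/s.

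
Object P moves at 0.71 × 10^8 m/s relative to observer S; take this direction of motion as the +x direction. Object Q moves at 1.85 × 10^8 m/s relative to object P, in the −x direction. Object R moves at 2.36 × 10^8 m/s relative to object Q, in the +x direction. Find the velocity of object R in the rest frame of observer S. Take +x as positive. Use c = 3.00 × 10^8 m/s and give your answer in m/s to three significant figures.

+1.58 × 10^8 m/s

Apply u = (u' + v)/(1 + u'v/c²) successively, working outward toward observer S.
(Dividing each given speed by c = 3.00 × 10^8 m/s to work in units of c.)
Start: velocity of object P relative to observer S = 0.2367c.
Compose with object Q (u' = -0.617 in object P frame): u_1 = (-0.617 + 0.237) / (1 + (-0.617)·0.237) = -0.3800/0.8541 = -0.4449.
Compose with object R (u' = 0.787 in object Q frame): u_2 = (0.787 + (-0.445)) / (1 + 0.787·(-0.445)) = 0.3417/0.6500 = 0.5258.
So u = 0.5258 × 3.00 × 10^8 m/s.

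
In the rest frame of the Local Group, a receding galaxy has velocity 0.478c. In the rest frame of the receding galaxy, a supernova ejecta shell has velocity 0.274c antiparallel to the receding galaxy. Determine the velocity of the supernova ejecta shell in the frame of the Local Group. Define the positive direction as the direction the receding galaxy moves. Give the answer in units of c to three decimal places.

With v = 0.478 and u' = -0.274 (in units of c),
u = (u' + v)/(1 + u'v/c²):
u = (-0.274 + 0.478) / (1 + (-0.274)·0.478) = 0.2040/0.8690 = 0.2347

+0.235c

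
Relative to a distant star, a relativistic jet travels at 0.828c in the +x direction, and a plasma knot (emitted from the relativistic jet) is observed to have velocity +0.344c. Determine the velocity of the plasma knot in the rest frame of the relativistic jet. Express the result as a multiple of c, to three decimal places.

-0.677c

Invert the composition law: u' = (u − v)/(1 − uv/c²).
u' = (0.344 − 0.828) / (1 − (0.344)(0.828)) = -0.4840/0.7152 = -0.6768.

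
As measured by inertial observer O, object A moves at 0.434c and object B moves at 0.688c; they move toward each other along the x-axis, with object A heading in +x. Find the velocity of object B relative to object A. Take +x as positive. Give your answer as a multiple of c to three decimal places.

β_A = 0.434, β_B = -0.688.
Transform to A's frame with the inverse velocity-addition law: u' = (u − v)/(1 − uv/c²), taking u = β_B and v = β_A.
u' = (-0.688 − 0.434) / (1 − (0.434)(-0.688)) = -1.1220/1.2986 = -0.8640.

-0.864c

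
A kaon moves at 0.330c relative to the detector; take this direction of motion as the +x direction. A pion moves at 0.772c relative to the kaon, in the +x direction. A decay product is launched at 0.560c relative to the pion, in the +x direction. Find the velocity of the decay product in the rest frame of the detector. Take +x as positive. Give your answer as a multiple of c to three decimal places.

Apply u = (u' + v)/(1 + u'v/c²) successively, working outward toward the detector.
Start: velocity of the kaon relative to the detector = 0.3300c.
Compose with the pion (u' = 0.772 in the kaon frame): u_1 = (0.772 + 0.330) / (1 + 0.772·0.330) = 1.1020/1.2548 = 0.8783.
Compose with the decay product (u' = 0.560 in the pion frame): u_2 = (0.560 + 0.878) / (1 + 0.560·0.878) = 1.4383/1.4918 = 0.9641.

0.964c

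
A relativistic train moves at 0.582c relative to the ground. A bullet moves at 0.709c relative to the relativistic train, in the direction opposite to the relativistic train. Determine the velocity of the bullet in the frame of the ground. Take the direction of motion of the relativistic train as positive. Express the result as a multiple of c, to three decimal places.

With v = 0.582 and u' = -0.709 (in units of c),
u = (u' + v)/(1 + u'v/c²):
u = (-0.709 + 0.582) / (1 + (-0.709)·0.582) = -0.1270/0.5874 = -0.2162

-0.216c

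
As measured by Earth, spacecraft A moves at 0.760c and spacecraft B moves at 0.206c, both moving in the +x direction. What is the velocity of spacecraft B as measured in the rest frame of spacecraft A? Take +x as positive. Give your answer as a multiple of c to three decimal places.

-0.657c

β_A = 0.760, β_B = 0.206.
Transform to A's frame with the inverse velocity-addition law: u' = (u − v)/(1 − uv/c²), taking u = β_B and v = β_A.
u' = (0.206 − 0.760) / (1 − (0.760)(0.206)) = -0.5540/0.8434 = -0.6568.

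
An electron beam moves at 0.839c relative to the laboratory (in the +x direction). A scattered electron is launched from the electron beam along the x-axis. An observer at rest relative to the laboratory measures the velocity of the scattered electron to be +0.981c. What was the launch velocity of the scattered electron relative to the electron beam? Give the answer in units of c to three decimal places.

Invert the composition law: u' = (u − v)/(1 − uv/c²).
u' = (0.981 − 0.839) / (1 − (0.981)(0.839)) = 0.1420/0.1769 = 0.8025.

+0.803c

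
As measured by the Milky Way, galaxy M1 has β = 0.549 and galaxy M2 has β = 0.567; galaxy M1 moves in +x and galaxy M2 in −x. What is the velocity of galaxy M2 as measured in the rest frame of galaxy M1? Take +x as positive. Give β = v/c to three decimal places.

β_A = 0.549, β_B = -0.567.
Transform to A's frame with the inverse velocity-addition law: u' = (u − v)/(1 − uv/c²), taking u = β_B and v = β_A.
u' = (-0.567 − 0.549) / (1 − (0.549)(-0.567)) = -1.1160/1.3113 = -0.8511.

β = -0.851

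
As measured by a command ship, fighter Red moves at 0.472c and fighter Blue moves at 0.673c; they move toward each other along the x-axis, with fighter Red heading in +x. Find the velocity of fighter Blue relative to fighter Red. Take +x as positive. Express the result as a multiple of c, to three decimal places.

-0.869c

β_A = 0.472, β_B = -0.673.
Transform to A's frame with the inverse velocity-addition law: u' = (u − v)/(1 − uv/c²), taking u = β_B and v = β_A.
u' = (-0.673 − 0.472) / (1 − (0.472)(-0.673)) = -1.1450/1.3177 = -0.8690.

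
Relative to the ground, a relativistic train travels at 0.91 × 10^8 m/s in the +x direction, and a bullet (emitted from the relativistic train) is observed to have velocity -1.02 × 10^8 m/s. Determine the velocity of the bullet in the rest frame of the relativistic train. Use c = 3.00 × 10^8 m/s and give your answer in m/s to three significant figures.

v = 0.303c, u = -0.340c.
Invert the composition law: u' = (u − v)/(1 − uv/c²).
u' = (-0.340 − 0.303) / (1 − (-0.340)(0.303)) = -0.6433/1.1031 = -0.5832.
u' = -0.5832 × 3.00 × 10^8 m/s.

-1.75 × 10^8 m/s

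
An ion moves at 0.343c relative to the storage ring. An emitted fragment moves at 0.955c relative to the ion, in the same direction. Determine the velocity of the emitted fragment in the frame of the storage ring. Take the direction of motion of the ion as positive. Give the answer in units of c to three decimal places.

With v = 0.343 and u' = 0.955 (in units of c),
u = (u' + v)/(1 + u'v/c²):
u = (0.955 + 0.343) / (1 + 0.955·0.343) = 1.2980/1.3276 = 0.9777

0.978c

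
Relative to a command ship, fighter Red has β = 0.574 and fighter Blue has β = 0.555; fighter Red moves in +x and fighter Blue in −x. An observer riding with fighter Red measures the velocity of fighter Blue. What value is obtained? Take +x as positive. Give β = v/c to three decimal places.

β = -0.856

β_A = 0.574, β_B = -0.555.
Transform to A's frame with the inverse velocity-addition law: u' = (u − v)/(1 − uv/c²), taking u = β_B and v = β_A.
u' = (-0.555 − 0.574) / (1 − (0.574)(-0.555)) = -1.1290/1.3186 = -0.8562.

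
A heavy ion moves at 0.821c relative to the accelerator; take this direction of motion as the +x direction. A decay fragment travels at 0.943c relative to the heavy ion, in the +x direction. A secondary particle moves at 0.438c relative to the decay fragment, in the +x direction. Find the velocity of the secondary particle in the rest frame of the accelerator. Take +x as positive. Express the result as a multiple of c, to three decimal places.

0.998c

Apply u = (u' + v)/(1 + u'v/c²) successively, working outward toward the accelerator.
Start: velocity of the heavy ion relative to the accelerator = 0.8210c.
Compose with the decay fragment (u' = 0.943 in the heavy ion frame): u_1 = (0.943 + 0.821) / (1 + 0.943·0.821) = 1.7640/1.7742 = 0.9942.
Compose with the secondary particle (u' = 0.438 in the decay fragment frame): u_2 = (0.438 + 0.994) / (1 + 0.438·0.994) = 1.4322/1.4355 = 0.9977.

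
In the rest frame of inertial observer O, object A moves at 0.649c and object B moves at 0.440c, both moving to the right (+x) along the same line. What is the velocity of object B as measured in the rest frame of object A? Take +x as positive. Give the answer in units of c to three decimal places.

-0.293c

β_A = 0.649, β_B = 0.440.
Transform to A's frame with the inverse velocity-addition law: u' = (u − v)/(1 − uv/c²), taking u = β_B and v = β_A.
u' = (0.440 − 0.649) / (1 − (0.649)(0.440)) = -0.2090/0.7144 = -0.2925.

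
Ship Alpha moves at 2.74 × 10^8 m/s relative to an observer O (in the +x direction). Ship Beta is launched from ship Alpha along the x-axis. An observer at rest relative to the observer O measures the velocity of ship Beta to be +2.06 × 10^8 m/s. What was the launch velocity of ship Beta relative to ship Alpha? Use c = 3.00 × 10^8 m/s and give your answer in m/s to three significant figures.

-1.82 × 10^8 m/s

v = 0.913c, u = 0.687c.
Invert the composition law: u' = (u − v)/(1 − uv/c²).
u' = (0.687 − 0.913) / (1 − (0.687)(0.913)) = -0.2267/0.3728 = -0.6079.
u' = -0.6079 × 3.00 × 10^8 m/s.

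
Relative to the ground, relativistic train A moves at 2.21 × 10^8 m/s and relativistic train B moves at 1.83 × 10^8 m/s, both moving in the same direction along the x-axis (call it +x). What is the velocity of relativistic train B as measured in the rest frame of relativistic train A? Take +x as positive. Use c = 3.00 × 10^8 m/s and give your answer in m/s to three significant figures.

-6.90 × 10^7 m/s

β_A = 0.737, β_B = 0.610 (dividing each by c = 3.00 × 10^8 m/s).
Transform to A's frame with the inverse velocity-addition law: u' = (u − v)/(1 − uv/c²), taking u = β_B and v = β_A.
u' = (0.610 − 0.737) / (1 − (0.737)(0.610)) = -0.1267/0.5506 = -0.2300.
u' = -0.2300 × 3.00 × 10^8 m/s.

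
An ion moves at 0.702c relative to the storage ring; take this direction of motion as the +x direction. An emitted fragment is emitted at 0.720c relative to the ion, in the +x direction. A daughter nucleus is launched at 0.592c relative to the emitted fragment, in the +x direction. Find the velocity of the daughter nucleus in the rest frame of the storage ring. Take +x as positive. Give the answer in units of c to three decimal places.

Apply u = (u' + v)/(1 + u'v/c²) successively, working outward toward the storage ring.
Start: velocity of the ion relative to the storage ring = 0.7020c.
Compose with the emitted fragment (u' = 0.720 in the ion frame): u_1 = (0.720 + 0.702) / (1 + 0.720·0.702) = 1.4220/1.5054 = 0.9446.
Compose with the daughter nucleus (u' = 0.592 in the emitted fragment frame): u_2 = (0.592 + 0.945) / (1 + 0.592·0.945) = 1.5366/1.5592 = 0.9855.

0.985c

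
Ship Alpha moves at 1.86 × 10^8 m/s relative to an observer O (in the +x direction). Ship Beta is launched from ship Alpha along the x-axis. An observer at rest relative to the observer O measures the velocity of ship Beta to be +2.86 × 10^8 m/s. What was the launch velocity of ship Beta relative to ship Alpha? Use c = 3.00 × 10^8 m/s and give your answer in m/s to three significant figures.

v = 0.620c, u = 0.953c.
Invert the composition law: u' = (u − v)/(1 − uv/c²).
u' = (0.953 − 0.620) / (1 − (0.953)(0.620)) = 0.3333/0.4089 = 0.8151.
u' = 0.8151 × 3.00 × 10^8 m/s.

+2.45 × 10^8 m/s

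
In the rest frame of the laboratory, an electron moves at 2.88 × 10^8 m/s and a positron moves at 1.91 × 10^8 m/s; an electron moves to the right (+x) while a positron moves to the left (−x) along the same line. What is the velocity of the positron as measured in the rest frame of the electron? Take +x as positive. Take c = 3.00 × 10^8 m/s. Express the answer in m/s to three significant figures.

β_A = 0.960, β_B = -0.637 (dividing each by c = 3.00 × 10^8 m/s).
Transform to A's frame with the inverse velocity-addition law: u' = (u − v)/(1 − uv/c²), taking u = β_B and v = β_A.
u' = (-0.637 − 0.960) / (1 − (0.960)(-0.637)) = -1.5967/1.6112 = -0.9910.
u' = -0.9910 × 3.00 × 10^8 m/s.

-2.97 × 10^8 m/s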